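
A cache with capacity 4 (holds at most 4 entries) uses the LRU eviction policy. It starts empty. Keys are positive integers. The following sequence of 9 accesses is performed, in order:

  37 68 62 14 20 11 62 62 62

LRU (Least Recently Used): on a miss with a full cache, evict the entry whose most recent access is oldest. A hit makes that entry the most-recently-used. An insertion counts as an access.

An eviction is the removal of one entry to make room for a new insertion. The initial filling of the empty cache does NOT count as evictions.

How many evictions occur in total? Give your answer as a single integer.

Answer: 2

Derivation:
LRU simulation (capacity=4):
  1. access 37: MISS. Cache (LRU->MRU): [37]
  2. access 68: MISS. Cache (LRU->MRU): [37 68]
  3. access 62: MISS. Cache (LRU->MRU): [37 68 62]
  4. access 14: MISS. Cache (LRU->MRU): [37 68 62 14]
  5. access 20: MISS, evict 37. Cache (LRU->MRU): [68 62 14 20]
  6. access 11: MISS, evict 68. Cache (LRU->MRU): [62 14 20 11]
  7. access 62: HIT. Cache (LRU->MRU): [14 20 11 62]
  8. access 62: HIT. Cache (LRU->MRU): [14 20 11 62]
  9. access 62: HIT. Cache (LRU->MRU): [14 20 11 62]
Total: 3 hits, 6 misses, 2 evictions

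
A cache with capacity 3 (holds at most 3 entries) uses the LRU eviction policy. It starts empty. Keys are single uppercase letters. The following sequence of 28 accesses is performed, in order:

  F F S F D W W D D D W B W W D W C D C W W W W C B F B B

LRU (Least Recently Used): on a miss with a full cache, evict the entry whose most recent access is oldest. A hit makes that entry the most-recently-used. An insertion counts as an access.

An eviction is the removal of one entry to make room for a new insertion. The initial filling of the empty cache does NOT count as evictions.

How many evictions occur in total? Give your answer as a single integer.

Answer: 5

Derivation:
LRU simulation (capacity=3):
  1. access F: MISS. Cache (LRU->MRU): [F]
  2. access F: HIT. Cache (LRU->MRU): [F]
  3. access S: MISS. Cache (LRU->MRU): [F S]
  4. access F: HIT. Cache (LRU->MRU): [S F]
  5. access D: MISS. Cache (LRU->MRU): [S F D]
  6. access W: MISS, evict S. Cache (LRU->MRU): [F D W]
  7. access W: HIT. Cache (LRU->MRU): [F D W]
  8. access D: HIT. Cache (LRU->MRU): [F W D]
  9. access D: HIT. Cache (LRU->MRU): [F W D]
  10. access D: HIT. Cache (LRU->MRU): [F W D]
  11. access W: HIT. Cache (LRU->MRU): [F D W]
  12. access B: MISS, evict F. Cache (LRU->MRU): [D W B]
  13. access W: HIT. Cache (LRU->MRU): [D B W]
  14. access W: HIT. Cache (LRU->MRU): [D B W]
  15. access D: HIT. Cache (LRU->MRU): [B W D]
  16. access W: HIT. Cache (LRU->MRU): [B D W]
  17. access C: MISS, evict B. Cache (LRU->MRU): [D W C]
  18. access D: HIT. Cache (LRU->MRU): [W C D]
  19. access C: HIT. Cache (LRU->MRU): [W D C]
  20. access W: HIT. Cache (LRU->MRU): [D C W]
  21. access W: HIT. Cache (LRU->MRU): [D C W]
  22. access W: HIT. Cache (LRU->MRU): [D C W]
  23. access W: HIT. Cache (LRU->MRU): [D C W]
  24. access C: HIT. Cache (LRU->MRU): [D W C]
  25. access B: MISS, evict D. Cache (LRU->MRU): [W C B]
  26. access F: MISS, evict W. Cache (LRU->MRU): [C B F]
  27. access B: HIT. Cache (LRU->MRU): [C F B]
  28. access B: HIT. Cache (LRU->MRU): [C F B]
Total: 20 hits, 8 misses, 5 evictions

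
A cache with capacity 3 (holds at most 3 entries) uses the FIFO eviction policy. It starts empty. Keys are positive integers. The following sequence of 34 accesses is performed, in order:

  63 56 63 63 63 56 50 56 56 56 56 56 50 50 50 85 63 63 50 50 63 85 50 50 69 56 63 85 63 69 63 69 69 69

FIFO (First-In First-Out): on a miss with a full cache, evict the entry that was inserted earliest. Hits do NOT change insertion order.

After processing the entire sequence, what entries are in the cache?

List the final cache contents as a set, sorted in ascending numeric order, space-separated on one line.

FIFO simulation (capacity=3):
  1. access 63: MISS. Cache (old->new): [63]
  2. access 56: MISS. Cache (old->new): [63 56]
  3. access 63: HIT. Cache (old->new): [63 56]
  4. access 63: HIT. Cache (old->new): [63 56]
  5. access 63: HIT. Cache (old->new): [63 56]
  6. access 56: HIT. Cache (old->new): [63 56]
  7. access 50: MISS. Cache (old->new): [63 56 50]
  8. access 56: HIT. Cache (old->new): [63 56 50]
  9. access 56: HIT. Cache (old->new): [63 56 50]
  10. access 56: HIT. Cache (old->new): [63 56 50]
  11. access 56: HIT. Cache (old->new): [63 56 50]
  12. access 56: HIT. Cache (old->new): [63 56 50]
  13. access 50: HIT. Cache (old->new): [63 56 50]
  14. access 50: HIT. Cache (old->new): [63 56 50]
  15. access 50: HIT. Cache (old->new): [63 56 50]
  16. access 85: MISS, evict 63. Cache (old->new): [56 50 85]
  17. access 63: MISS, evict 56. Cache (old->new): [50 85 63]
  18. access 63: HIT. Cache (old->new): [50 85 63]
  19. access 50: HIT. Cache (old->new): [50 85 63]
  20. access 50: HIT. Cache (old->new): [50 85 63]
  21. access 63: HIT. Cache (old->new): [50 85 63]
  22. access 85: HIT. Cache (old->new): [50 85 63]
  23. access 50: HIT. Cache (old->new): [50 85 63]
  24. access 50: HIT. Cache (old->new): [50 85 63]
  25. access 69: MISS, evict 50. Cache (old->new): [85 63 69]
  26. access 56: MISS, evict 85. Cache (old->new): [63 69 56]
  27. access 63: HIT. Cache (old->new): [63 69 56]
  28. access 85: MISS, evict 63. Cache (old->new): [69 56 85]
  29. access 63: MISS, evict 69. Cache (old->new): [56 85 63]
  30. access 69: MISS, evict 56. Cache (old->new): [85 63 69]
  31. access 63: HIT. Cache (old->new): [85 63 69]
  32. access 69: HIT. Cache (old->new): [85 63 69]
  33. access 69: HIT. Cache (old->new): [85 63 69]
  34. access 69: HIT. Cache (old->new): [85 63 69]
Total: 24 hits, 10 misses, 7 evictions

Answer: 63 69 85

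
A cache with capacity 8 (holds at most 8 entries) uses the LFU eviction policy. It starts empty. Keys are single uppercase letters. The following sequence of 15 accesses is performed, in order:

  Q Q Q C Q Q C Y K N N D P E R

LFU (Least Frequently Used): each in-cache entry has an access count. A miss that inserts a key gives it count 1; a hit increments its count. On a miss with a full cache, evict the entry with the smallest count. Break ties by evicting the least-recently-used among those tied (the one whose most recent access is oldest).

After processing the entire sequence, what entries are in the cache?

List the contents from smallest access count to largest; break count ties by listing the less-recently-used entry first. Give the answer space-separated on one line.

LFU simulation (capacity=8):
  1. access Q: MISS. Cache: [Q(c=1)]
  2. access Q: HIT, count now 2. Cache: [Q(c=2)]
  3. access Q: HIT, count now 3. Cache: [Q(c=3)]
  4. access C: MISS. Cache: [C(c=1) Q(c=3)]
  5. access Q: HIT, count now 4. Cache: [C(c=1) Q(c=4)]
  6. access Q: HIT, count now 5. Cache: [C(c=1) Q(c=5)]
  7. access C: HIT, count now 2. Cache: [C(c=2) Q(c=5)]
  8. access Y: MISS. Cache: [Y(c=1) C(c=2) Q(c=5)]
  9. access K: MISS. Cache: [Y(c=1) K(c=1) C(c=2) Q(c=5)]
  10. access N: MISS. Cache: [Y(c=1) K(c=1) N(c=1) C(c=2) Q(c=5)]
  11. access N: HIT, count now 2. Cache: [Y(c=1) K(c=1) C(c=2) N(c=2) Q(c=5)]
  12. access D: MISS. Cache: [Y(c=1) K(c=1) D(c=1) C(c=2) N(c=2) Q(c=5)]
  13. access P: MISS. Cache: [Y(c=1) K(c=1) D(c=1) P(c=1) C(c=2) N(c=2) Q(c=5)]
  14. access E: MISS. Cache: [Y(c=1) K(c=1) D(c=1) P(c=1) E(c=1) C(c=2) N(c=2) Q(c=5)]
  15. access R: MISS, evict Y(c=1). Cache: [K(c=1) D(c=1) P(c=1) E(c=1) R(c=1) C(c=2) N(c=2) Q(c=5)]
Total: 6 hits, 9 misses, 1 evictions

Answer: K D P E R C N Q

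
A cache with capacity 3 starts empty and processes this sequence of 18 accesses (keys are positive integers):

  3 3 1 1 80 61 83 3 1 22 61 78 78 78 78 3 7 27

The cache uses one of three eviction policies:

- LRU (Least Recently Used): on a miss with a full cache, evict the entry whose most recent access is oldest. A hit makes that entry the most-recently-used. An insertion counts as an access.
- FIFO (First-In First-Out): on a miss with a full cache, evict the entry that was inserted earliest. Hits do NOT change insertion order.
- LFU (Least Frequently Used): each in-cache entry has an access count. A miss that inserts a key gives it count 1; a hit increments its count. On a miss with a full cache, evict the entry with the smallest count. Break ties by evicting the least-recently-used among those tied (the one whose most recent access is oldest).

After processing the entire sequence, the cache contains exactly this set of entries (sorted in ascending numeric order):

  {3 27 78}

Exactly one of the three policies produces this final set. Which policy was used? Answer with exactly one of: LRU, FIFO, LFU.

Simulating under each policy and comparing final sets:
  LRU: final set = {3 7 27} -> differs
  FIFO: final set = {3 7 27} -> differs
  LFU: final set = {3 27 78} -> MATCHES target
Only LFU produces the target set.

Answer: LFU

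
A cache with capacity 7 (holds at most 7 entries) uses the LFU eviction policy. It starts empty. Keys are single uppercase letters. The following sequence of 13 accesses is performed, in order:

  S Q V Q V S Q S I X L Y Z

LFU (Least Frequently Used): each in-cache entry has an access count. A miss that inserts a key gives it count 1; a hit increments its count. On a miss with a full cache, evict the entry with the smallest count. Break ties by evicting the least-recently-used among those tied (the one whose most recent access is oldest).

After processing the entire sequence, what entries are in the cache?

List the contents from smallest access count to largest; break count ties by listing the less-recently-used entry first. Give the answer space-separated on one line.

LFU simulation (capacity=7):
  1. access S: MISS. Cache: [S(c=1)]
  2. access Q: MISS. Cache: [S(c=1) Q(c=1)]
  3. access V: MISS. Cache: [S(c=1) Q(c=1) V(c=1)]
  4. access Q: HIT, count now 2. Cache: [S(c=1) V(c=1) Q(c=2)]
  5. access V: HIT, count now 2. Cache: [S(c=1) Q(c=2) V(c=2)]
  6. access S: HIT, count now 2. Cache: [Q(c=2) V(c=2) S(c=2)]
  7. access Q: HIT, count now 3. Cache: [V(c=2) S(c=2) Q(c=3)]
  8. access S: HIT, count now 3. Cache: [V(c=2) Q(c=3) S(c=3)]
  9. access I: MISS. Cache: [I(c=1) V(c=2) Q(c=3) S(c=3)]
  10. access X: MISS. Cache: [I(c=1) X(c=1) V(c=2) Q(c=3) S(c=3)]
  11. access L: MISS. Cache: [I(c=1) X(c=1) L(c=1) V(c=2) Q(c=3) S(c=3)]
  12. access Y: MISS. Cache: [I(c=1) X(c=1) L(c=1) Y(c=1) V(c=2) Q(c=3) S(c=3)]
  13. access Z: MISS, evict I(c=1). Cache: [X(c=1) L(c=1) Y(c=1) Z(c=1) V(c=2) Q(c=3) S(c=3)]
Total: 5 hits, 8 misses, 1 evictions

Answer: X L Y Z V Q S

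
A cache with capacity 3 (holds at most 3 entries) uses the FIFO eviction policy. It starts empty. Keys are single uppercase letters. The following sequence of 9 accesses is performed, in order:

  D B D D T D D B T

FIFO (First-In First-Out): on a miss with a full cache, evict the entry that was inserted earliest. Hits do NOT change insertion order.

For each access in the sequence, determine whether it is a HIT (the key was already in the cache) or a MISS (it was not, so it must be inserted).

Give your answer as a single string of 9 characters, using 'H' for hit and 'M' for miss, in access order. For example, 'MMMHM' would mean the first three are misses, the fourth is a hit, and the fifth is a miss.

Answer: MMHHMHHHH

Derivation:
FIFO simulation (capacity=3):
  1. access D: MISS. Cache (old->new): [D]
  2. access B: MISS. Cache (old->new): [D B]
  3. access D: HIT. Cache (old->new): [D B]
  4. access D: HIT. Cache (old->new): [D B]
  5. access T: MISS. Cache (old->new): [D B T]
  6. access D: HIT. Cache (old->new): [D B T]
  7. access D: HIT. Cache (old->new): [D B T]
  8. access B: HIT. Cache (old->new): [D B T]
  9. access T: HIT. Cache (old->new): [D B T]
Total: 6 hits, 3 misses, 0 evictions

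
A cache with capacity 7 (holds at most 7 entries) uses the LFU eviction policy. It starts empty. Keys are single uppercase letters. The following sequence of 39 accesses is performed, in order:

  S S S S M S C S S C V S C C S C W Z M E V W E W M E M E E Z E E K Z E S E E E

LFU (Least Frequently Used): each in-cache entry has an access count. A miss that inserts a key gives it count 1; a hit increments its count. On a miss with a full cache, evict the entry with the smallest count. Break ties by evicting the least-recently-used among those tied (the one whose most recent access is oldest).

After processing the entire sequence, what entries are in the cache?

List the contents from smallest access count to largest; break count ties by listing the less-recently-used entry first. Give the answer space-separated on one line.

Answer: K W Z M C S E

Derivation:
LFU simulation (capacity=7):
  1. access S: MISS. Cache: [S(c=1)]
  2. access S: HIT, count now 2. Cache: [S(c=2)]
  3. access S: HIT, count now 3. Cache: [S(c=3)]
  4. access S: HIT, count now 4. Cache: [S(c=4)]
  5. access M: MISS. Cache: [M(c=1) S(c=4)]
  6. access S: HIT, count now 5. Cache: [M(c=1) S(c=5)]
  7. access C: MISS. Cache: [M(c=1) C(c=1) S(c=5)]
  8. access S: HIT, count now 6. Cache: [M(c=1) C(c=1) S(c=6)]
  9. access S: HIT, count now 7. Cache: [M(c=1) C(c=1) S(c=7)]
  10. access C: HIT, count now 2. Cache: [M(c=1) C(c=2) S(c=7)]
  11. access V: MISS. Cache: [M(c=1) V(c=1) C(c=2) S(c=7)]
  12. access S: HIT, count now 8. Cache: [M(c=1) V(c=1) C(c=2) S(c=8)]
  13. access C: HIT, count now 3. Cache: [M(c=1) V(c=1) C(c=3) S(c=8)]
  14. access C: HIT, count now 4. Cache: [M(c=1) V(c=1) C(c=4) S(c=8)]
  15. access S: HIT, count now 9. Cache: [M(c=1) V(c=1) C(c=4) S(c=9)]
  16. access C: HIT, count now 5. Cache: [M(c=1) V(c=1) C(c=5) S(c=9)]
  17. access W: MISS. Cache: [M(c=1) V(c=1) W(c=1) C(c=5) S(c=9)]
  18. access Z: MISS. Cache: [M(c=1) V(c=1) W(c=1) Z(c=1) C(c=5) S(c=9)]
  19. access M: HIT, count now 2. Cache: [V(c=1) W(c=1) Z(c=1) M(c=2) C(c=5) S(c=9)]
  20. access E: MISS. Cache: [V(c=1) W(c=1) Z(c=1) E(c=1) M(c=2) C(c=5) S(c=9)]
  21. access V: HIT, count now 2. Cache: [W(c=1) Z(c=1) E(c=1) M(c=2) V(c=2) C(c=5) S(c=9)]
  22. access W: HIT, count now 2. Cache: [Z(c=1) E(c=1) M(c=2) V(c=2) W(c=2) C(c=5) S(c=9)]
  23. access E: HIT, count now 2. Cache: [Z(c=1) M(c=2) V(c=2) W(c=2) E(c=2) C(c=5) S(c=9)]
  24. access W: HIT, count now 3. Cache: [Z(c=1) M(c=2) V(c=2) E(c=2) W(c=3) C(c=5) S(c=9)]
  25. access M: HIT, count now 3. Cache: [Z(c=1) V(c=2) E(c=2) W(c=3) M(c=3) C(c=5) S(c=9)]
  26. access E: HIT, count now 3. Cache: [Z(c=1) V(c=2) W(c=3) M(c=3) E(c=3) C(c=5) S(c=9)]
  27. access M: HIT, count now 4. Cache: [Z(c=1) V(c=2) W(c=3) E(c=3) M(c=4) C(c=5) S(c=9)]
  28. access E: HIT, count now 4. Cache: [Z(c=1) V(c=2) W(c=3) M(c=4) E(c=4) C(c=5) S(c=9)]
  29. access E: HIT, count now 5. Cache: [Z(c=1) V(c=2) W(c=3) M(c=4) C(c=5) E(c=5) S(c=9)]
  30. access Z: HIT, count now 2. Cache: [V(c=2) Z(c=2) W(c=3) M(c=4) C(c=5) E(c=5) S(c=9)]
  31. access E: HIT, count now 6. Cache: [V(c=2) Z(c=2) W(c=3) M(c=4) C(c=5) E(c=6) S(c=9)]
  32. access E: HIT, count now 7. Cache: [V(c=2) Z(c=2) W(c=3) M(c=4) C(c=5) E(c=7) S(c=9)]
  33. access K: MISS, evict V(c=2). Cache: [K(c=1) Z(c=2) W(c=3) M(c=4) C(c=5) E(c=7) S(c=9)]
  34. access Z: HIT, count now 3. Cache: [K(c=1) W(c=3) Z(c=3) M(c=4) C(c=5) E(c=7) S(c=9)]
  35. access E: HIT, count now 8. Cache: [K(c=1) W(c=3) Z(c=3) M(c=4) C(c=5) E(c=8) S(c=9)]
  36. access S: HIT, count now 10. Cache: [K(c=1) W(c=3) Z(c=3) M(c=4) C(c=5) E(c=8) S(c=10)]
  37. access E: HIT, count now 9. Cache: [K(c=1) W(c=3) Z(c=3) M(c=4) C(c=5) E(c=9) S(c=10)]
  38. access E: HIT, count now 10. Cache: [K(c=1) W(c=3) Z(c=3) M(c=4) C(c=5) S(c=10) E(c=10)]
  39. access E: HIT, count now 11. Cache: [K(c=1) W(c=3) Z(c=3) M(c=4) C(c=5) S(c=10) E(c=11)]
Total: 31 hits, 8 misses, 1 evictions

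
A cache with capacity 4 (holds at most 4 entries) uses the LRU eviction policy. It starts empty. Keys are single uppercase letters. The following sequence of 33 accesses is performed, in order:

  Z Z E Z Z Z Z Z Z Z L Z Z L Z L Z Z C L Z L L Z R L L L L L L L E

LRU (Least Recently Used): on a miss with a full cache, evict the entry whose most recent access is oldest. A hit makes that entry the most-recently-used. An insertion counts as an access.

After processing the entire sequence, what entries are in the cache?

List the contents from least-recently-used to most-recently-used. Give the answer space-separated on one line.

Answer: Z R L E

Derivation:
LRU simulation (capacity=4):
  1. access Z: MISS. Cache (LRU->MRU): [Z]
  2. access Z: HIT. Cache (LRU->MRU): [Z]
  3. access E: MISS. Cache (LRU->MRU): [Z E]
  4. access Z: HIT. Cache (LRU->MRU): [E Z]
  5. access Z: HIT. Cache (LRU->MRU): [E Z]
  6. access Z: HIT. Cache (LRU->MRU): [E Z]
  7. access Z: HIT. Cache (LRU->MRU): [E Z]
  8. access Z: HIT. Cache (LRU->MRU): [E Z]
  9. access Z: HIT. Cache (LRU->MRU): [E Z]
  10. access Z: HIT. Cache (LRU->MRU): [E Z]
  11. access L: MISS. Cache (LRU->MRU): [E Z L]
  12. access Z: HIT. Cache (LRU->MRU): [E L Z]
  13. access Z: HIT. Cache (LRU->MRU): [E L Z]
  14. access L: HIT. Cache (LRU->MRU): [E Z L]
  15. access Z: HIT. Cache (LRU->MRU): [E L Z]
  16. access L: HIT. Cache (LRU->MRU): [E Z L]
  17. access Z: HIT. Cache (LRU->MRU): [E L Z]
  18. access Z: HIT. Cache (LRU->MRU): [E L Z]
  19. access C: MISS. Cache (LRU->MRU): [E L Z C]
  20. access L: HIT. Cache (LRU->MRU): [E Z C L]
  21. access Z: HIT. Cache (LRU->MRU): [E C L Z]
  22. access L: HIT. Cache (LRU->MRU): [E C Z L]
  23. access L: HIT. Cache (LRU->MRU): [E C Z L]
  24. access Z: HIT. Cache (LRU->MRU): [E C L Z]
  25. access R: MISS, evict E. Cache (LRU->MRU): [C L Z R]
  26. access L: HIT. Cache (LRU->MRU): [C Z R L]
  27. access L: HIT. Cache (LRU->MRU): [C Z R L]
  28. access L: HIT. Cache (LRU->MRU): [C Z R L]
  29. access L: HIT. Cache (LRU->MRU): [C Z R L]
  30. access L: HIT. Cache (LRU->MRU): [C Z R L]
  31. access L: HIT. Cache (LRU->MRU): [C Z R L]
  32. access L: HIT. Cache (LRU->MRU): [C Z R L]
  33. access E: MISS, evict C. Cache (LRU->MRU): [Z R L E]
Total: 27 hits, 6 misses, 2 evictions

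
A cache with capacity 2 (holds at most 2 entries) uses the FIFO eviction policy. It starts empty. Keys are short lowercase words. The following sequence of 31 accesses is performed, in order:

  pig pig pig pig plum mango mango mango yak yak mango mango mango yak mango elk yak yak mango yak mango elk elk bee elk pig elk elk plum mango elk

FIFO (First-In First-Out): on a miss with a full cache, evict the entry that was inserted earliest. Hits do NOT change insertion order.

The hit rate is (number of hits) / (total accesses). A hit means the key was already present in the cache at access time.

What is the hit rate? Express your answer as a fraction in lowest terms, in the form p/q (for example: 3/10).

Answer: 17/31

Derivation:
FIFO simulation (capacity=2):
  1. access pig: MISS. Cache (old->new): [pig]
  2. access pig: HIT. Cache (old->new): [pig]
  3. access pig: HIT. Cache (old->new): [pig]
  4. access pig: HIT. Cache (old->new): [pig]
  5. access plum: MISS. Cache (old->new): [pig plum]
  6. access mango: MISS, evict pig. Cache (old->new): [plum mango]
  7. access mango: HIT. Cache (old->new): [plum mango]
  8. access mango: HIT. Cache (old->new): [plum mango]
  9. access yak: MISS, evict plum. Cache (old->new): [mango yak]
  10. access yak: HIT. Cache (old->new): [mango yak]
  11. access mango: HIT. Cache (old->new): [mango yak]
  12. access mango: HIT. Cache (old->new): [mango yak]
  13. access mango: HIT. Cache (old->new): [mango yak]
  14. access yak: HIT. Cache (old->new): [mango yak]
  15. access mango: HIT. Cache (old->new): [mango yak]
  16. access elk: MISS, evict mango. Cache (old->new): [yak elk]
  17. access yak: HIT. Cache (old->new): [yak elk]
  18. access yak: HIT. Cache (old->new): [yak elk]
  19. access mango: MISS, evict yak. Cache (old->new): [elk mango]
  20. access yak: MISS, evict elk. Cache (old->new): [mango yak]
  21. access mango: HIT. Cache (old->new): [mango yak]
  22. access elk: MISS, evict mango. Cache (old->new): [yak elk]
  23. access elk: HIT. Cache (old->new): [yak elk]
  24. access bee: MISS, evict yak. Cache (old->new): [elk bee]
  25. access elk: HIT. Cache (old->new): [elk bee]
  26. access pig: MISS, evict elk. Cache (old->new): [bee pig]
  27. access elk: MISS, evict bee. Cache (old->new): [pig elk]
  28. access elk: HIT. Cache (old->new): [pig elk]
  29. access plum: MISS, evict pig. Cache (old->new): [elk plum]
  30. access mango: MISS, evict elk. Cache (old->new): [plum mango]
  31. access elk: MISS, evict plum. Cache (old->new): [mango elk]
Total: 17 hits, 14 misses, 12 evictions

Hit rate = 17/31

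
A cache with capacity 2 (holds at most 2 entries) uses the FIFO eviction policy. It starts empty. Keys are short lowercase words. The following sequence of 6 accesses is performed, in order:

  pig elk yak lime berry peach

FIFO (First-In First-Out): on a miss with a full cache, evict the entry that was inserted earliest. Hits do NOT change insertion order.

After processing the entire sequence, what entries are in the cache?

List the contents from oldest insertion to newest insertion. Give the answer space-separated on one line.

Answer: berry peach

Derivation:
FIFO simulation (capacity=2):
  1. access pig: MISS. Cache (old->new): [pig]
  2. access elk: MISS. Cache (old->new): [pig elk]
  3. access yak: MISS, evict pig. Cache (old->new): [elk yak]
  4. access lime: MISS, evict elk. Cache (old->new): [yak lime]
  5. access berry: MISS, evict yak. Cache (old->new): [lime berry]
  6. access peach: MISS, evict lime. Cache (old->new): [berry peach]
Total: 0 hits, 6 misses, 4 evictions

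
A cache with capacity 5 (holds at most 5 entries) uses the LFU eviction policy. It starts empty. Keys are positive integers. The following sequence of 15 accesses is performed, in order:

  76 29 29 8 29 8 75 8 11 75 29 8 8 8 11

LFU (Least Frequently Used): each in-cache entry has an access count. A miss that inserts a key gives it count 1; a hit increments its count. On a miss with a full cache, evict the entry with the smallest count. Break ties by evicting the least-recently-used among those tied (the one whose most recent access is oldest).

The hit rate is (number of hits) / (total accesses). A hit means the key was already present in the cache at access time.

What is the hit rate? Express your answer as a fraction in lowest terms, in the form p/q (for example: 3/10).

Answer: 2/3

Derivation:
LFU simulation (capacity=5):
  1. access 76: MISS. Cache: [76(c=1)]
  2. access 29: MISS. Cache: [76(c=1) 29(c=1)]
  3. access 29: HIT, count now 2. Cache: [76(c=1) 29(c=2)]
  4. access 8: MISS. Cache: [76(c=1) 8(c=1) 29(c=2)]
  5. access 29: HIT, count now 3. Cache: [76(c=1) 8(c=1) 29(c=3)]
  6. access 8: HIT, count now 2. Cache: [76(c=1) 8(c=2) 29(c=3)]
  7. access 75: MISS. Cache: [76(c=1) 75(c=1) 8(c=2) 29(c=3)]
  8. access 8: HIT, count now 3. Cache: [76(c=1) 75(c=1) 29(c=3) 8(c=3)]
  9. access 11: MISS. Cache: [76(c=1) 75(c=1) 11(c=1) 29(c=3) 8(c=3)]
  10. access 75: HIT, count now 2. Cache: [76(c=1) 11(c=1) 75(c=2) 29(c=3) 8(c=3)]
  11. access 29: HIT, count now 4. Cache: [76(c=1) 11(c=1) 75(c=2) 8(c=3) 29(c=4)]
  12. access 8: HIT, count now 4. Cache: [76(c=1) 11(c=1) 75(c=2) 29(c=4) 8(c=4)]
  13. access 8: HIT, count now 5. Cache: [76(c=1) 11(c=1) 75(c=2) 29(c=4) 8(c=5)]
  14. access 8: HIT, count now 6. Cache: [76(c=1) 11(c=1) 75(c=2) 29(c=4) 8(c=6)]
  15. access 11: HIT, count now 2. Cache: [76(c=1) 75(c=2) 11(c=2) 29(c=4) 8(c=6)]
Total: 10 hits, 5 misses, 0 evictions

Hit rate = 10/15 = 2/3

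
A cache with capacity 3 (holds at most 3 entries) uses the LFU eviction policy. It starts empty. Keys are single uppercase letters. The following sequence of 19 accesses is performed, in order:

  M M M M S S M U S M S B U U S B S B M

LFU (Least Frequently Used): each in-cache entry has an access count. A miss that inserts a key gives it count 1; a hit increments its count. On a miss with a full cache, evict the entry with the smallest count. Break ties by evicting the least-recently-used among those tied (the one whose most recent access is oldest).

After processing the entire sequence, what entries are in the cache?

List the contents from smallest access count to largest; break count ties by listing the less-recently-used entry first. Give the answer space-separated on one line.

Answer: B S M

Derivation:
LFU simulation (capacity=3):
  1. access M: MISS. Cache: [M(c=1)]
  2. access M: HIT, count now 2. Cache: [M(c=2)]
  3. access M: HIT, count now 3. Cache: [M(c=3)]
  4. access M: HIT, count now 4. Cache: [M(c=4)]
  5. access S: MISS. Cache: [S(c=1) M(c=4)]
  6. access S: HIT, count now 2. Cache: [S(c=2) M(c=4)]
  7. access M: HIT, count now 5. Cache: [S(c=2) M(c=5)]
  8. access U: MISS. Cache: [U(c=1) S(c=2) M(c=5)]
  9. access S: HIT, count now 3. Cache: [U(c=1) S(c=3) M(c=5)]
  10. access M: HIT, count now 6. Cache: [U(c=1) S(c=3) M(c=6)]
  11. access S: HIT, count now 4. Cache: [U(c=1) S(c=4) M(c=6)]
  12. access B: MISS, evict U(c=1). Cache: [B(c=1) S(c=4) M(c=6)]
  13. access U: MISS, evict B(c=1). Cache: [U(c=1) S(c=4) M(c=6)]
  14. access U: HIT, count now 2. Cache: [U(c=2) S(c=4) M(c=6)]
  15. access S: HIT, count now 5. Cache: [U(c=2) S(c=5) M(c=6)]
  16. access B: MISS, evict U(c=2). Cache: [B(c=1) S(c=5) M(c=6)]
  17. access S: HIT, count now 6. Cache: [B(c=1) M(c=6) S(c=6)]
  18. access B: HIT, count now 2. Cache: [B(c=2) M(c=6) S(c=6)]
  19. access M: HIT, count now 7. Cache: [B(c=2) S(c=6) M(c=7)]
Total: 13 hits, 6 misses, 3 evictions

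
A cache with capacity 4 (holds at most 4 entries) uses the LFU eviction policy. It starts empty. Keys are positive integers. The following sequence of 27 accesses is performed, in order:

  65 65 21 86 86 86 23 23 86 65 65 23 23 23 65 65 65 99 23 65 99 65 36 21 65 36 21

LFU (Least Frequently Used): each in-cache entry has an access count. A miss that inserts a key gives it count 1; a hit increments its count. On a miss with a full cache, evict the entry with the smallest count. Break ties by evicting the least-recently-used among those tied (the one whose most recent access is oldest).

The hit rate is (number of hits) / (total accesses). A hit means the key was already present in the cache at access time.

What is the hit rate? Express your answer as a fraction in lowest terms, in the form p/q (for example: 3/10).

LFU simulation (capacity=4):
  1. access 65: MISS. Cache: [65(c=1)]
  2. access 65: HIT, count now 2. Cache: [65(c=2)]
  3. access 21: MISS. Cache: [21(c=1) 65(c=2)]
  4. access 86: MISS. Cache: [21(c=1) 86(c=1) 65(c=2)]
  5. access 86: HIT, count now 2. Cache: [21(c=1) 65(c=2) 86(c=2)]
  6. access 86: HIT, count now 3. Cache: [21(c=1) 65(c=2) 86(c=3)]
  7. access 23: MISS. Cache: [21(c=1) 23(c=1) 65(c=2) 86(c=3)]
  8. access 23: HIT, count now 2. Cache: [21(c=1) 65(c=2) 23(c=2) 86(c=3)]
  9. access 86: HIT, count now 4. Cache: [21(c=1) 65(c=2) 23(c=2) 86(c=4)]
  10. access 65: HIT, count now 3. Cache: [21(c=1) 23(c=2) 65(c=3) 86(c=4)]
  11. access 65: HIT, count now 4. Cache: [21(c=1) 23(c=2) 86(c=4) 65(c=4)]
  12. access 23: HIT, count now 3. Cache: [21(c=1) 23(c=3) 86(c=4) 65(c=4)]
  13. access 23: HIT, count now 4. Cache: [21(c=1) 86(c=4) 65(c=4) 23(c=4)]
  14. access 23: HIT, count now 5. Cache: [21(c=1) 86(c=4) 65(c=4) 23(c=5)]
  15. access 65: HIT, count now 5. Cache: [21(c=1) 86(c=4) 23(c=5) 65(c=5)]
  16. access 65: HIT, count now 6. Cache: [21(c=1) 86(c=4) 23(c=5) 65(c=6)]
  17. access 65: HIT, count now 7. Cache: [21(c=1) 86(c=4) 23(c=5) 65(c=7)]
  18. access 99: MISS, evict 21(c=1). Cache: [99(c=1) 86(c=4) 23(c=5) 65(c=7)]
  19. access 23: HIT, count now 6. Cache: [99(c=1) 86(c=4) 23(c=6) 65(c=7)]
  20. access 65: HIT, count now 8. Cache: [99(c=1) 86(c=4) 23(c=6) 65(c=8)]
  21. access 99: HIT, count now 2. Cache: [99(c=2) 86(c=4) 23(c=6) 65(c=8)]
  22. access 65: HIT, count now 9. Cache: [99(c=2) 86(c=4) 23(c=6) 65(c=9)]
  23. access 36: MISS, evict 99(c=2). Cache: [36(c=1) 86(c=4) 23(c=6) 65(c=9)]
  24. access 21: MISS, evict 36(c=1). Cache: [21(c=1) 86(c=4) 23(c=6) 65(c=9)]
  25. access 65: HIT, count now 10. Cache: [21(c=1) 86(c=4) 23(c=6) 65(c=10)]
  26. access 36: MISS, evict 21(c=1). Cache: [36(c=1) 86(c=4) 23(c=6) 65(c=10)]
  27. access 21: MISS, evict 36(c=1). Cache: [21(c=1) 86(c=4) 23(c=6) 65(c=10)]
Total: 18 hits, 9 misses, 5 evictions

Hit rate = 18/27 = 2/3

Answer: 2/3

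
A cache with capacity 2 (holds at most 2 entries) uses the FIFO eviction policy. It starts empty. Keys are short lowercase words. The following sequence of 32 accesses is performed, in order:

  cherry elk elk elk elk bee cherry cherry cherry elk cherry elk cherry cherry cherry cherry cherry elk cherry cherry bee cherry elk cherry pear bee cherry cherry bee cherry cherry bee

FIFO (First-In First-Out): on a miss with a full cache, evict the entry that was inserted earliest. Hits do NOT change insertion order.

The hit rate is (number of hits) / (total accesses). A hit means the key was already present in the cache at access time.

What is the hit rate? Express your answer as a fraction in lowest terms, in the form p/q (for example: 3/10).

Answer: 21/32

Derivation:
FIFO simulation (capacity=2):
  1. access cherry: MISS. Cache (old->new): [cherry]
  2. access elk: MISS. Cache (old->new): [cherry elk]
  3. access elk: HIT. Cache (old->new): [cherry elk]
  4. access elk: HIT. Cache (old->new): [cherry elk]
  5. access elk: HIT. Cache (old->new): [cherry elk]
  6. access bee: MISS, evict cherry. Cache (old->new): [elk bee]
  7. access cherry: MISS, evict elk. Cache (old->new): [bee cherry]
  8. access cherry: HIT. Cache (old->new): [bee cherry]
  9. access cherry: HIT. Cache (old->new): [bee cherry]
  10. access elk: MISS, evict bee. Cache (old->new): [cherry elk]
  11. access cherry: HIT. Cache (old->new): [cherry elk]
  12. access elk: HIT. Cache (old->new): [cherry elk]
  13. access cherry: HIT. Cache (old->new): [cherry elk]
  14. access cherry: HIT. Cache (old->new): [cherry elk]
  15. access cherry: HIT. Cache (old->new): [cherry elk]
  16. access cherry: HIT. Cache (old->new): [cherry elk]
  17. access cherry: HIT. Cache (old->new): [cherry elk]
  18. access elk: HIT. Cache (old->new): [cherry elk]
  19. access cherry: HIT. Cache (old->new): [cherry elk]
  20. access cherry: HIT. Cache (old->new): [cherry elk]
  21. access bee: MISS, evict cherry. Cache (old->new): [elk bee]
  22. access cherry: MISS, evict elk. Cache (old->new): [bee cherry]
  23. access elk: MISS, evict bee. Cache (old->new): [cherry elk]
  24. access cherry: HIT. Cache (old->new): [cherry elk]
  25. access pear: MISS, evict cherry. Cache (old->new): [elk pear]
  26. access bee: MISS, evict elk. Cache (old->new): [pear bee]
  27. access cherry: MISS, evict pear. Cache (old->new): [bee cherry]
  28. access cherry: HIT. Cache (old->new): [bee cherry]
  29. access bee: HIT. Cache (old->new): [bee cherry]
  30. access cherry: HIT. Cache (old->new): [bee cherry]
  31. access cherry: HIT. Cache (old->new): [bee cherry]
  32. access bee: HIT. Cache (old->new): [bee cherry]
Total: 21 hits, 11 misses, 9 evictions

Hit rate = 21/32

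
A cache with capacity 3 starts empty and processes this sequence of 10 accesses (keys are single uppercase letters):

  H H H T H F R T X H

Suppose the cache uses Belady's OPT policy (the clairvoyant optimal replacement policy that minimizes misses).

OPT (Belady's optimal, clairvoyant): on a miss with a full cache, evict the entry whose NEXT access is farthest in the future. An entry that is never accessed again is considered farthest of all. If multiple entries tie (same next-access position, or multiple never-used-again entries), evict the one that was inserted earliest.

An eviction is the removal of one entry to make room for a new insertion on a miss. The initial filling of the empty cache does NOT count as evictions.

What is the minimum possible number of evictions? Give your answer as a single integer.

OPT (Belady) simulation (capacity=3):
  1. access H: MISS. Cache: [H]
  2. access H: HIT. Next use of H: step 3. Cache: [H]
  3. access H: HIT. Next use of H: step 5. Cache: [H]
  4. access T: MISS. Cache: [H T]
  5. access H: HIT. Next use of H: step 10. Cache: [H T]
  6. access F: MISS. Cache: [H T F]
  7. access R: MISS, evict F (next use: never). Cache: [H T R]
  8. access T: HIT. Next use of T: never. Cache: [H T R]
  9. access X: MISS, evict T (next use: never). Cache: [H R X]
  10. access H: HIT. Next use of H: never. Cache: [H R X]
Total: 5 hits, 5 misses, 2 evictions

Answer: 2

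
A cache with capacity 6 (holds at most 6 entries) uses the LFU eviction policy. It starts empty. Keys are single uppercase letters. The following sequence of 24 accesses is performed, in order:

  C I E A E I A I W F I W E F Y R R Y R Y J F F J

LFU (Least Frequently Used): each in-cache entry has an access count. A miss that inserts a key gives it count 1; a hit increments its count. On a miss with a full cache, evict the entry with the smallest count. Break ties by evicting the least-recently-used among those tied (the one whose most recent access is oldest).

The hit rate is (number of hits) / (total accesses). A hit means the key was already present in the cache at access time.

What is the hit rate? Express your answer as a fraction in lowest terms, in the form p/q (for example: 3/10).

LFU simulation (capacity=6):
  1. access C: MISS. Cache: [C(c=1)]
  2. access I: MISS. Cache: [C(c=1) I(c=1)]
  3. access E: MISS. Cache: [C(c=1) I(c=1) E(c=1)]
  4. access A: MISS. Cache: [C(c=1) I(c=1) E(c=1) A(c=1)]
  5. access E: HIT, count now 2. Cache: [C(c=1) I(c=1) A(c=1) E(c=2)]
  6. access I: HIT, count now 2. Cache: [C(c=1) A(c=1) E(c=2) I(c=2)]
  7. access A: HIT, count now 2. Cache: [C(c=1) E(c=2) I(c=2) A(c=2)]
  8. access I: HIT, count now 3. Cache: [C(c=1) E(c=2) A(c=2) I(c=3)]
  9. access W: MISS. Cache: [C(c=1) W(c=1) E(c=2) A(c=2) I(c=3)]
  10. access F: MISS. Cache: [C(c=1) W(c=1) F(c=1) E(c=2) A(c=2) I(c=3)]
  11. access I: HIT, count now 4. Cache: [C(c=1) W(c=1) F(c=1) E(c=2) A(c=2) I(c=4)]
  12. access W: HIT, count now 2. Cache: [C(c=1) F(c=1) E(c=2) A(c=2) W(c=2) I(c=4)]
  13. access E: HIT, count now 3. Cache: [C(c=1) F(c=1) A(c=2) W(c=2) E(c=3) I(c=4)]
  14. access F: HIT, count now 2. Cache: [C(c=1) A(c=2) W(c=2) F(c=2) E(c=3) I(c=4)]
  15. access Y: MISS, evict C(c=1). Cache: [Y(c=1) A(c=2) W(c=2) F(c=2) E(c=3) I(c=4)]
  16. access R: MISS, evict Y(c=1). Cache: [R(c=1) A(c=2) W(c=2) F(c=2) E(c=3) I(c=4)]
  17. access R: HIT, count now 2. Cache: [A(c=2) W(c=2) F(c=2) R(c=2) E(c=3) I(c=4)]
  18. access Y: MISS, evict A(c=2). Cache: [Y(c=1) W(c=2) F(c=2) R(c=2) E(c=3) I(c=4)]
  19. access R: HIT, count now 3. Cache: [Y(c=1) W(c=2) F(c=2) E(c=3) R(c=3) I(c=4)]
  20. access Y: HIT, count now 2. Cache: [W(c=2) F(c=2) Y(c=2) E(c=3) R(c=3) I(c=4)]
  21. access J: MISS, evict W(c=2). Cache: [J(c=1) F(c=2) Y(c=2) E(c=3) R(c=3) I(c=4)]
  22. access F: HIT, count now 3. Cache: [J(c=1) Y(c=2) E(c=3) R(c=3) F(c=3) I(c=4)]
  23. access F: HIT, count now 4. Cache: [J(c=1) Y(c=2) E(c=3) R(c=3) I(c=4) F(c=4)]
  24. access J: HIT, count now 2. Cache: [Y(c=2) J(c=2) E(c=3) R(c=3) I(c=4) F(c=4)]
Total: 14 hits, 10 misses, 4 evictions

Hit rate = 14/24 = 7/12

Answer: 7/12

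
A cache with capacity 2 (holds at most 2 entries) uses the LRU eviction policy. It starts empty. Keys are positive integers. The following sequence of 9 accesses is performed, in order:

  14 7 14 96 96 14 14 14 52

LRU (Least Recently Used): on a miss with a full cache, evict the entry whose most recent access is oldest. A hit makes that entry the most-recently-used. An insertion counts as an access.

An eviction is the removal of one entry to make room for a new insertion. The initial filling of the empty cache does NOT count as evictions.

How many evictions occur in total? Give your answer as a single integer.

Answer: 2

Derivation:
LRU simulation (capacity=2):
  1. access 14: MISS. Cache (LRU->MRU): [14]
  2. access 7: MISS. Cache (LRU->MRU): [14 7]
  3. access 14: HIT. Cache (LRU->MRU): [7 14]
  4. access 96: MISS, evict 7. Cache (LRU->MRU): [14 96]
  5. access 96: HIT. Cache (LRU->MRU): [14 96]
  6. access 14: HIT. Cache (LRU->MRU): [96 14]
  7. access 14: HIT. Cache (LRU->MRU): [96 14]
  8. access 14: HIT. Cache (LRU->MRU): [96 14]
  9. access 52: MISS, evict 96. Cache (LRU->MRU): [14 52]
Total: 5 hits, 4 misses, 2 evictions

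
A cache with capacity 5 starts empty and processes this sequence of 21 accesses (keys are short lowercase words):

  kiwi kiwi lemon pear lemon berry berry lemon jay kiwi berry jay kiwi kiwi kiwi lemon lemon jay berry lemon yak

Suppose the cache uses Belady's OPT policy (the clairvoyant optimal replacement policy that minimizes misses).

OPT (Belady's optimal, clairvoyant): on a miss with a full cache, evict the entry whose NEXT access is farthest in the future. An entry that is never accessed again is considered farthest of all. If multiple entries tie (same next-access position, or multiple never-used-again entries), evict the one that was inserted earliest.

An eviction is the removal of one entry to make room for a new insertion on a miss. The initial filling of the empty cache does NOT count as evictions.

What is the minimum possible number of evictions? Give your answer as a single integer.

Answer: 1

Derivation:
OPT (Belady) simulation (capacity=5):
  1. access kiwi: MISS. Cache: [kiwi]
  2. access kiwi: HIT. Next use of kiwi: step 10. Cache: [kiwi]
  3. access lemon: MISS. Cache: [kiwi lemon]
  4. access pear: MISS. Cache: [kiwi lemon pear]
  5. access lemon: HIT. Next use of lemon: step 8. Cache: [kiwi lemon pear]
  6. access berry: MISS. Cache: [kiwi lemon pear berry]
  7. access berry: HIT. Next use of berry: step 11. Cache: [kiwi lemon pear berry]
  8. access lemon: HIT. Next use of lemon: step 16. Cache: [kiwi lemon pear berry]
  9. access jay: MISS. Cache: [kiwi lemon pear berry jay]
  10. access kiwi: HIT. Next use of kiwi: step 13. Cache: [kiwi lemon pear berry jay]
  11. access berry: HIT. Next use of berry: step 19. Cache: [kiwi lemon pear berry jay]
  12. access jay: HIT. Next use of jay: step 18. Cache: [kiwi lemon pear berry jay]
  13. access kiwi: HIT. Next use of kiwi: step 14. Cache: [kiwi lemon pear berry jay]
  14. access kiwi: HIT. Next use of kiwi: step 15. Cache: [kiwi lemon pear berry jay]
  15. access kiwi: HIT. Next use of kiwi: never. Cache: [kiwi lemon pear berry jay]
  16. access lemon: HIT. Next use of lemon: step 17. Cache: [kiwi lemon pear berry jay]
  17. access lemon: HIT. Next use of lemon: step 20. Cache: [kiwi lemon pear berry jay]
  18. access jay: HIT. Next use of jay: never. Cache: [kiwi lemon pear berry jay]
  19. access berry: HIT. Next use of berry: never. Cache: [kiwi lemon pear berry jay]
  20. access lemon: HIT. Next use of lemon: never. Cache: [kiwi lemon pear berry jay]
  21. access yak: MISS, evict kiwi (next use: never). Cache: [lemon pear berry jay yak]
Total: 15 hits, 6 misses, 1 evictions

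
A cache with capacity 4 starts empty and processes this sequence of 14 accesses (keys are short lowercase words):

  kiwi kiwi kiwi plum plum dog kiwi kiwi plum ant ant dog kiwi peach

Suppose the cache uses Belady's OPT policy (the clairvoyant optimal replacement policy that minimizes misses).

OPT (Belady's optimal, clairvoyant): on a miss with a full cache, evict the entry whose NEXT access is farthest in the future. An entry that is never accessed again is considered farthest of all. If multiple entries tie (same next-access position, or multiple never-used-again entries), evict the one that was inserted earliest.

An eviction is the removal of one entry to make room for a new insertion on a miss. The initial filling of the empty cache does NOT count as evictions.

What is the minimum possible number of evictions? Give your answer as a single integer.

OPT (Belady) simulation (capacity=4):
  1. access kiwi: MISS. Cache: [kiwi]
  2. access kiwi: HIT. Next use of kiwi: step 3. Cache: [kiwi]
  3. access kiwi: HIT. Next use of kiwi: step 7. Cache: [kiwi]
  4. access plum: MISS. Cache: [kiwi plum]
  5. access plum: HIT. Next use of plum: step 9. Cache: [kiwi plum]
  6. access dog: MISS. Cache: [kiwi plum dog]
  7. access kiwi: HIT. Next use of kiwi: step 8. Cache: [kiwi plum dog]
  8. access kiwi: HIT. Next use of kiwi: step 13. Cache: [kiwi plum dog]
  9. access plum: HIT. Next use of plum: never. Cache: [kiwi plum dog]
  10. access ant: MISS. Cache: [kiwi plum dog ant]
  11. access ant: HIT. Next use of ant: never. Cache: [kiwi plum dog ant]
  12. access dog: HIT. Next use of dog: never. Cache: [kiwi plum dog ant]
  13. access kiwi: HIT. Next use of kiwi: never. Cache: [kiwi plum dog ant]
  14. access peach: MISS, evict kiwi (next use: never). Cache: [plum dog ant peach]
Total: 9 hits, 5 misses, 1 evictions

Answer: 1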